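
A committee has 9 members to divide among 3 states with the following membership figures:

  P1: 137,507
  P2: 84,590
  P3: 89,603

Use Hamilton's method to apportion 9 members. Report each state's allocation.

P1=4, P2=2, P3=3

Standard divisor: 311700 ÷ 9 ≈ 34633.333.
Standard quotas: P1 3.9704, P2 2.4424, P3 2.5872.
Lower quotas: P1 3, P2 2, P3 2 (sum 7, leaving 2 seats).
Remainders in descending order: P1 0.9704, P3 0.5872, P2 0.4424.
Largest remainders: P1, P3 receive the extra seats.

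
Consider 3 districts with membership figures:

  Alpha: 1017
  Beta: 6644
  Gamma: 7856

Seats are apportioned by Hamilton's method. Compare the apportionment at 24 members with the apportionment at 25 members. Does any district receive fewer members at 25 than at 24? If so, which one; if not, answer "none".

At 24 seats: Alpha 2, Beta 10, Gamma 12.
At 25 seats: Alpha 1, Beta 11, Gamma 13.
Alpha drops from 2 to 1.

Alpha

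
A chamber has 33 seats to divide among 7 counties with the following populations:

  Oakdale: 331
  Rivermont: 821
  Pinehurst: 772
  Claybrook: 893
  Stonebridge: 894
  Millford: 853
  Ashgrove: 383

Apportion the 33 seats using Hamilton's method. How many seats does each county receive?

Oakdale 2, Rivermont 5, Pinehurst 5, Claybrook 6, Stonebridge 6, Millford 6, Ashgrove 3

The standard divisor is 4947/33 ≈ 149.909.
Standard quotas: Oakdale 2.208, Rivermont 5.477, Pinehurst 5.150, Claybrook 5.957, Stonebridge 5.964, Millford 5.690, Ashgrove 2.555.
Lower quotas: Oakdale 2, Rivermont 5, Pinehurst 5, Claybrook 5, Stonebridge 5, Millford 5, Ashgrove 2 (sum 29, leaving 4 seats).
Remainders in descending order: Stonebridge 0.964, Claybrook 0.957, Millford 0.690, Ashgrove 0.555, Rivermont 0.477, Oakdale 0.208, Pinehurst 0.150.
The surplus seats go to Stonebridge, Claybrook, Millford, Ashgrove.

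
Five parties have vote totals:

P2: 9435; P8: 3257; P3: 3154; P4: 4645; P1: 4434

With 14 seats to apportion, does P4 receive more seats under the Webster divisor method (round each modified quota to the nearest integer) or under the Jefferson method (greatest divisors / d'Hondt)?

Webster: P2 5, P8 2, P3 2, P4 3, P1 2.
Jefferson: P2 6, P8 2, P3 2, P4 2, P1 2.
P4 gets 3 under Webster and 2 under Jefferson.

Webster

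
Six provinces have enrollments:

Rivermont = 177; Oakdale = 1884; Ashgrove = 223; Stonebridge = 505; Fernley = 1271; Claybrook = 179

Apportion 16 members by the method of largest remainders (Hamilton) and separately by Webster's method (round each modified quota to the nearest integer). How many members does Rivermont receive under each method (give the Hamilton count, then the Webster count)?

0 and 1

Hamilton: Rivermont 0, Oakdale 7, Ashgrove 1, Stonebridge 2, Fernley 5, Claybrook 1.
Webster: Rivermont 1, Oakdale 7, Ashgrove 1, Stonebridge 2, Fernley 4, Claybrook 1.
Rivermont gets 0 under Hamilton and 1 under Webster.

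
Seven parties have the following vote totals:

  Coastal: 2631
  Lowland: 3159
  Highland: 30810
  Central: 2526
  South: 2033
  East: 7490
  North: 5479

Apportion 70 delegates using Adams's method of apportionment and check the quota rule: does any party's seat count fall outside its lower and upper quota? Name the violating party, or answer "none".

Standard quotas: Coastal 3.402, Lowland 4.085, Highland 39.844, Central 3.267, South 2.629, East 9.686, North 7.086.
Adams allocation: Coastal 4, Lowland 4, Highland 38, Central 4, South 3, East 10, North 7.
Highland has quota 39.844 (lower 39, upper 40) but receives 38 — outside the quota interval.

Highland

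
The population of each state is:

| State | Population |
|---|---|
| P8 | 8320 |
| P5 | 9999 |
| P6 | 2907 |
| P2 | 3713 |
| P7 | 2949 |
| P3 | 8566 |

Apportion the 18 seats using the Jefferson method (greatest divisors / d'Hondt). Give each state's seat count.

P8 4; P5 5; P6 1; P2 2; P7 1; P3 5

Standard divisor 36454/18 ≈ 2025.222; standard quotas: P8 4.108, P5 4.937, P6 1.435, P2 1.833, P7 1.456, P3 4.230.
Rounding down gives 4, 4, 1, 1, 1, 4 = 15 seats, so the divisor must be adjusted.
With modified divisor 1700: modified quotas P8 4.894, P5 5.882, P6 1.710, P2 2.184, P7 1.735, P3 5.039.
Rounding down: P8 4, P5 5, P6 1, P2 2, P7 1, P3 5 (total 18).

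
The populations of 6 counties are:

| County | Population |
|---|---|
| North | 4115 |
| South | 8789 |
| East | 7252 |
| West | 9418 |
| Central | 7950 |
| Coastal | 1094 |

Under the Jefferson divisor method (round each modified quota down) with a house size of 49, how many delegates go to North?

Standard divisor 38618/49 ≈ 788.122; standard quotas: North 5.221, South 11.152, East 9.202, West 11.950, Central 10.087, Coastal 1.388.
Rounding down gives 5, 11, 9, 11, 10, 1 = 47 seats, so the divisor must be adjusted.
With modified divisor 730: modified quotas North 5.637, South 12.040, East 9.934, West 12.901, Central 10.890, Coastal 1.499.
Rounding down: North 5, South 12, East 9, West 12, Central 10, Coastal 1 (total 49).
North receives 5.

5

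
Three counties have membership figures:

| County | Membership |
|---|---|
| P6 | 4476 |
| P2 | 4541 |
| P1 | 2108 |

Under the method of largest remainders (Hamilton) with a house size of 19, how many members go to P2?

Total 11125; standard divisor 11125/19 ≈ 585.526.
Standard quotas: P6 7.644, P2 7.755, P1 3.600.
Lower quotas: P6 7, P2 7, P1 3 (sum 17, leaving 2 seats).
Remainders in descending order: P2 0.755, P6 0.644, P1 0.600.
The surplus seats go to P2, P6.
P2 receives 8.

8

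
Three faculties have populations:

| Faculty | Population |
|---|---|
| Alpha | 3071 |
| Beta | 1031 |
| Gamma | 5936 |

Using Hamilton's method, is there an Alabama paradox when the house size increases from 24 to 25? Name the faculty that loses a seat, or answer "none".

At 24 seats: Alpha 7, Beta 3, Gamma 14.
At 25 seats: Alpha 8, Beta 2, Gamma 15.
Beta drops from 3 to 2.

Beta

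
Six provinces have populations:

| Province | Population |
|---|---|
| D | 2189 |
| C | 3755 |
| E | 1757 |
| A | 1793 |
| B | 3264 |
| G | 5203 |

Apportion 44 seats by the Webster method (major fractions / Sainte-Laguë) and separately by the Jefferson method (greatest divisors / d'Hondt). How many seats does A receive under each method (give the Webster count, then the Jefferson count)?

Webster: D 5, C 9, E 4, A 5, B 8, G 13.
Jefferson: D 5, C 10, E 4, A 4, B 8, G 13.
A gets 5 under Webster and 4 under Jefferson.

5 and 4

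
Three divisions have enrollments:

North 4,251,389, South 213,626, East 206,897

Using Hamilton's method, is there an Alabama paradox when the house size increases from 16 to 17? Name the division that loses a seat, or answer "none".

none

At 16 seats: North 14, South 1, East 1.
At 17 seats: North 15, South 1, East 1.
No division's allocation decreased.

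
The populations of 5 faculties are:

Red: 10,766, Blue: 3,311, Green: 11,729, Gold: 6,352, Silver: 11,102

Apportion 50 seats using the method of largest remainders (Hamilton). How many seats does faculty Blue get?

Total 43260; standard divisor 43260/50 ≈ 865.2.
Standard quotas: Red 12.4434, Blue 3.8269, Green 13.5564, Gold 7.3417, Silver 12.8317.
Lower quotas: Red 12, Blue 3, Green 13, Gold 7, Silver 12 (sum 47, leaving 3 seats).
Remainders in descending order: Silver 0.8317, Blue 0.8269, Green 0.5564, Red 0.4434, Gold 0.3417.
The surplus seats go to Silver, Blue, Green.
Blue receives 4.

4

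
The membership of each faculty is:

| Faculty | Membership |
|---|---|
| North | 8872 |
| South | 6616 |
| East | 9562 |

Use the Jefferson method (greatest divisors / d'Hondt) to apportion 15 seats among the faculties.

North 5, South 4, East 6

Standard divisor 25050/15 ≈ 1670; standard quotas: North 5.313, South 3.962, East 5.726.
Rounding down gives 5, 3, 5 = 13 seats, so the divisor must be adjusted.
With modified divisor 1500: modified quotas North 5.915, South 4.411, East 6.375.
Rounding down: North 5, South 4, East 6 (total 15).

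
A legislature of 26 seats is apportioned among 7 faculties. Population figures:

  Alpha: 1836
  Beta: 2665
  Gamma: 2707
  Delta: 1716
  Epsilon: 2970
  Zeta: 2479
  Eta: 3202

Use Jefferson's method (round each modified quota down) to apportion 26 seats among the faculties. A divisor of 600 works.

With modified divisor 600: modified quotas Alpha 3.060, Beta 4.442, Gamma 4.512, Delta 2.860, Epsilon 4.950, Zeta 4.132, Eta 5.337.
Rounding down: Alpha 3, Beta 4, Gamma 4, Delta 2, Epsilon 4, Zeta 4, Eta 5 (total 26).

Alpha: 3, Beta: 4, Gamma: 4, Delta: 2, Epsilon: 4, Zeta: 4, Eta: 5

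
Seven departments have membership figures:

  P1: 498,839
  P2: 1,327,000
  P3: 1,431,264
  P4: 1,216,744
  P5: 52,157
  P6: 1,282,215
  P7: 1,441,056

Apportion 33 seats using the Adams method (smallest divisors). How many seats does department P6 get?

Standard divisor 7249275/33 ≈ 219675; standard quotas: P1 2.271, P2 6.041, P3 6.515, P4 5.539, P5 0.237, P6 5.837, P7 6.560.
Rounding up gives 3, 7, 7, 6, 1, 6, 7 = 37 seats, so the divisor must be adjusted.
With modified divisor 246400: modified quotas P1 2.025, P2 5.386, P3 5.809, P4 4.938, P5 0.212, P6 5.204, P7 5.848.
Rounding up: P1 3, P2 6, P3 6, P4 5, P5 1, P6 6, P7 6 (total 33).
P6 receives 6.

6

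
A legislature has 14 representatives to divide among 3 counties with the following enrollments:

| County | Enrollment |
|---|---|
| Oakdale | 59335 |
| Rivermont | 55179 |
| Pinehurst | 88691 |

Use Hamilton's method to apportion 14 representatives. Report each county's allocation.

Standard divisor: 203205 ÷ 14 ≈ 14514.643.
Standard quotas: Oakdale 4.0879, Rivermont 3.8016, Pinehurst 6.1105.
Lower quotas: Oakdale 4, Rivermont 3, Pinehurst 6 (sum 13, leaving 1 seat).
Remainders in descending order: Rivermont 0.8016, Pinehurst 0.1105, Oakdale 0.0879.
The surplus seat goes to Rivermont.

Oakdale: 4, Rivermont: 4, Pinehurst: 6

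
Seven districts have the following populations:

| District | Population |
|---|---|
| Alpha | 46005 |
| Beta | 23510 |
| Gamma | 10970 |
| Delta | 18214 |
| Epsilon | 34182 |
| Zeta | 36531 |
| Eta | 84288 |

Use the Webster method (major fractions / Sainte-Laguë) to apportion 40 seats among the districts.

Alpha=7, Beta=4, Gamma=2, Delta=3, Epsilon=5, Zeta=6, Eta=13

Standard divisor 253700/40 ≈ 6342.5; standard quotas: Alpha 7.253, Beta 3.707, Gamma 1.730, Delta 2.872, Epsilon 5.389, Zeta 5.760, Eta 13.289.
Rounding to the nearest integer gives Alpha 7, Beta 4, Gamma 2, Delta 3, Epsilon 5, Zeta 6, Eta 13 — total 40, matching the house size, so no adjustment is needed.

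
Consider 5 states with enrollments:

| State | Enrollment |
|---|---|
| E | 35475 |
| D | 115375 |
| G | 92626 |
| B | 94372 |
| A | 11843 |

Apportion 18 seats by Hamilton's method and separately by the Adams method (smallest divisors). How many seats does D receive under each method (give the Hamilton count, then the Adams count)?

Hamilton: E 2, D 6, G 5, B 5, A 0.
Adams: E 2, D 5, G 5, B 5, A 1.
D gets 6 under Hamilton and 5 under Adams.

6 and 5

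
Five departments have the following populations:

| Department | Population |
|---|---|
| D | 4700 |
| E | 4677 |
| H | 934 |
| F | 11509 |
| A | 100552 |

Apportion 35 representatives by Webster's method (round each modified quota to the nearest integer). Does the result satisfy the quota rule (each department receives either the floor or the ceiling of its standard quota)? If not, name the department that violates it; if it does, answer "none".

Standard quotas: D 1.344, E 1.338, H 0.267, F 3.292, A 28.759.
Webster allocation: D 1, E 1, H 0, F 3, A 30.
A has quota 28.759 (lower 28, upper 29) but receives 30 — outside the quota interval.

A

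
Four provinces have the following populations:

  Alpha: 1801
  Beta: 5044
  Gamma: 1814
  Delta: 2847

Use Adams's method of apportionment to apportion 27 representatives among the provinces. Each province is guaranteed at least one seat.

Standard divisor 11506/27 ≈ 426.148; standard quotas: Alpha 4.226, Beta 11.836, Gamma 4.257, Delta 6.681.
Rounding up gives 5, 12, 5, 7 = 29 seats, so the divisor must be adjusted.
With modified divisor 456: modified quotas Alpha 3.950, Beta 11.061, Gamma 3.978, Delta 6.243.
Rounding up: Alpha 4, Beta 12, Gamma 4, Delta 7 (total 27).

Alpha 4, Beta 12, Gamma 4, Delta 7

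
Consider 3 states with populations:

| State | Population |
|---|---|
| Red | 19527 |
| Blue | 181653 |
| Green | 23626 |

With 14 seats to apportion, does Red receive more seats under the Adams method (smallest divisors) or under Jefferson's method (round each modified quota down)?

Adams: Red 2, Blue 10, Green 2.
Jefferson: Red 1, Blue 12, Green 1.
Red gets 2 under Adams and 1 under Jefferson.

Adams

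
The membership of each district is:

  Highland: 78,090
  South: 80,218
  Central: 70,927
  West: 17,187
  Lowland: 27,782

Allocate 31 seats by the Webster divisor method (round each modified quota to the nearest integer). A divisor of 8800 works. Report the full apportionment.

With modified divisor 8800: modified quotas Highland 8.874, South 9.116, Central 8.060, West 1.953, Lowland 3.157.
Rounding to the nearest integer: Highland 9, South 9, Central 8, West 2, Lowland 3 (total 31).

Highland: 9, South: 9, Central: 8, West: 2, Lowland: 3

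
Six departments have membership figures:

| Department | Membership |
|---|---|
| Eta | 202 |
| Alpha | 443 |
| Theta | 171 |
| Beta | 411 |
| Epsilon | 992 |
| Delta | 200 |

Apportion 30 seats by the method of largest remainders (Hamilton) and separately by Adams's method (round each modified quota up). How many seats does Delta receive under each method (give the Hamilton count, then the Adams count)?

2 and 3

Hamilton: Eta 3, Alpha 6, Theta 2, Beta 5, Epsilon 12, Delta 2.
Adams: Eta 3, Alpha 5, Theta 2, Beta 5, Epsilon 12, Delta 3.
Delta gets 2 under Hamilton and 3 under Adams.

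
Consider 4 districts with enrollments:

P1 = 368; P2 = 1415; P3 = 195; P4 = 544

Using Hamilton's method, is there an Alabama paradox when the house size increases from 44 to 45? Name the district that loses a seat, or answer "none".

At 44 seats: P1 6, P2 25, P3 3, P4 10.
At 45 seats: P1 7, P2 25, P3 3, P4 10.
No district's allocation decreased.

none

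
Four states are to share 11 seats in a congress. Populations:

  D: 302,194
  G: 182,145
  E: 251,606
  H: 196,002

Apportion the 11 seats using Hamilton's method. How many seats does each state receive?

D=4; G=2; E=3; H=2

Total 931947; standard divisor 931947/11 ≈ 84722.455.
Standard quotas: D 3.5669, G 2.1499, E 2.9698, H 2.3135.
Lower quotas: D 3, G 2, E 2, H 2 (sum 9, leaving 2 seats).
Remainders in descending order: E 0.9698, D 0.5669, H 0.3135, G 0.1499.
The surplus seats go to E, D.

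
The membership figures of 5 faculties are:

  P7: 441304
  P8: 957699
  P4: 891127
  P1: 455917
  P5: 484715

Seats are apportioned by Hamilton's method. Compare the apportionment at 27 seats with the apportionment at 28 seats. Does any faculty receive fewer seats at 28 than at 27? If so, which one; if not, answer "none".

At 27 seats: P7 4, P8 8, P4 7, P1 4, P5 4.
At 28 seats: P7 4, P8 8, P4 8, P1 4, P5 4.
No faculty's allocation decreased.

none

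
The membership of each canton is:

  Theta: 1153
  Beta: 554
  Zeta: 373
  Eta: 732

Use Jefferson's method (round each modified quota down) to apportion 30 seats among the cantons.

Theta=12; Beta=6; Zeta=4; Eta=8

Standard divisor 2812/30 ≈ 93.733; standard quotas: Theta 12.301, Beta 5.910, Zeta 3.979, Eta 7.809.
Rounding down gives 12, 5, 3, 7 = 27 seats, so the divisor must be adjusted.
With modified divisor 90: modified quotas Theta 12.811, Beta 6.156, Zeta 4.144, Eta 8.133.
Rounding down: Theta 12, Beta 6, Zeta 4, Eta 8 (total 30).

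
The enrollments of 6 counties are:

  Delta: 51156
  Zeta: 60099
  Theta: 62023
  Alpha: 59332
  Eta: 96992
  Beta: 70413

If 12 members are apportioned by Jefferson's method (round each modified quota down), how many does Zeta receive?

Standard divisor 400015/12 ≈ 33334.583; standard quotas: Delta 1.535, Zeta 1.803, Theta 1.861, Alpha 1.780, Eta 2.910, Beta 2.112.
Rounding down gives 1, 1, 1, 1, 2, 2 = 8 seats, so the divisor must be adjusted.
With modified divisor 27600: modified quotas Delta 1.853, Zeta 2.178, Theta 2.247, Alpha 2.150, Eta 3.514, Beta 2.551.
Rounding down: Delta 1, Zeta 2, Theta 2, Alpha 2, Eta 3, Beta 2 (total 12).
Zeta receives 2.

2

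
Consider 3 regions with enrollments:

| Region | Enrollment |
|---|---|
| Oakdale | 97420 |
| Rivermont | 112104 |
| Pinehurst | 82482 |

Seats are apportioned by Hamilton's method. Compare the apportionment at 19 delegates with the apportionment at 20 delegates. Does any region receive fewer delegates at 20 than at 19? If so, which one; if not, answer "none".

At 19 seats: Oakdale 6, Rivermont 7, Pinehurst 6.
At 20 seats: Oakdale 7, Rivermont 8, Pinehurst 5.
Pinehurst drops from 6 to 5.

Pinehurst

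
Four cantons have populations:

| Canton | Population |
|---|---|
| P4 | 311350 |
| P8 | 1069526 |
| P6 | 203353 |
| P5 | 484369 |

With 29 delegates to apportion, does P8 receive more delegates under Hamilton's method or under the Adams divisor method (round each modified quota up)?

Hamilton: P4 4, P8 15, P6 3, P5 7.
Adams: P4 5, P8 14, P6 3, P5 7.
P8 gets 15 under Hamilton and 14 under Adams.

Hamilton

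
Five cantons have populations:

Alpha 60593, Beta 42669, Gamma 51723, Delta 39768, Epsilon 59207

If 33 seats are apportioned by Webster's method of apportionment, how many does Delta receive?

5

Standard divisor 253960/33 ≈ 7695.758; standard quotas: Alpha 7.874, Beta 5.544, Gamma 6.721, Delta 5.168, Epsilon 7.693.
Rounding to the nearest integer gives 8, 6, 7, 5, 8 = 34 seats, so the divisor must be adjusted.
With modified divisor 7800: modified quotas Alpha 7.768, Beta 5.470, Gamma 6.631, Delta 5.098, Epsilon 7.591.
Rounding to the nearest integer: Alpha 8, Beta 5, Gamma 7, Delta 5, Epsilon 8 (total 33).
Delta receives 5.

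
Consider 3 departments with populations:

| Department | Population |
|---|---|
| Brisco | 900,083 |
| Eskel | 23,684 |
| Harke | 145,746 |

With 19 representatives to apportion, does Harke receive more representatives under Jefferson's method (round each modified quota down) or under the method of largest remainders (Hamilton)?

Jefferson: Brisco 17, Eskel 0, Harke 2.
Hamilton: Brisco 16, Eskel 0, Harke 3.
Harke gets 2 under Jefferson and 3 under Hamilton.

Hamilton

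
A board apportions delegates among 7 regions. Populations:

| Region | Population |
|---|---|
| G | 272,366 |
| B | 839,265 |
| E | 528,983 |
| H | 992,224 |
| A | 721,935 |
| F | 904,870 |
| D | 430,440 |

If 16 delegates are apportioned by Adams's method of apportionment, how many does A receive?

2

Standard divisor 4690083/16 ≈ 293130.188; standard quotas: G 0.929, B 2.863, E 1.805, H 3.385, A 2.463, F 3.087, D 1.468.
Rounding up gives 1, 3, 2, 4, 3, 4, 2 = 19 seats, so the divisor must be adjusted.
With modified divisor 390300: modified quotas G 0.698, B 2.150, E 1.355, H 2.542, A 1.850, F 2.318, D 1.103.
Rounding up: G 1, B 3, E 2, H 3, A 2, F 3, D 2 (total 16).
A receives 2.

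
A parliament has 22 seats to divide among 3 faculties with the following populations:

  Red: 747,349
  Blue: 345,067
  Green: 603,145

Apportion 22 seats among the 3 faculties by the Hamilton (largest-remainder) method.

Total 1695561; standard divisor 1695561/22 ≈ 77070.955.
Standard quotas: Red 9.6969, Blue 4.4773, Green 7.8258.
Lower quotas: Red 9, Blue 4, Green 7 (sum 20, leaving 2 seats).
Remainders in descending order: Green 0.8258, Red 0.6969, Blue 0.4773.
Largest remainders: Green, Red receive the extra seats.

Red 10, Blue 4, Green 8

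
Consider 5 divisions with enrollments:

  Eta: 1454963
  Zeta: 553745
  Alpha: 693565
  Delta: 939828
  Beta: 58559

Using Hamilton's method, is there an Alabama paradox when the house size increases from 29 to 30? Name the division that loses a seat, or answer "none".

Beta

At 29 seats: Eta 11, Zeta 4, Alpha 6, Delta 7, Beta 1.
At 30 seats: Eta 12, Zeta 4, Alpha 6, Delta 8, Beta 0.
Beta drops from 1 to 0.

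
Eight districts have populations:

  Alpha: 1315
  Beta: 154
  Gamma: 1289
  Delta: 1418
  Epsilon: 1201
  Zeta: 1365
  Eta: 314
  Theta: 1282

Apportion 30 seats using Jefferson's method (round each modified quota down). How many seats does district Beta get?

0

Standard divisor 8338/30 ≈ 277.933; standard quotas: Alpha 4.731, Beta 0.554, Gamma 4.638, Delta 5.102, Epsilon 4.321, Zeta 4.911, Eta 1.130, Theta 4.613.
Rounding down gives 4, 0, 4, 5, 4, 4, 1, 4 = 26 seats, so the divisor must be adjusted.
With modified divisor 250: modified quotas Alpha 5.260, Beta 0.616, Gamma 5.156, Delta 5.672, Epsilon 4.804, Zeta 5.460, Eta 1.256, Theta 5.128.
Rounding down: Alpha 5, Beta 0, Gamma 5, Delta 5, Epsilon 4, Zeta 5, Eta 1, Theta 5 (total 30).
Beta receives 0.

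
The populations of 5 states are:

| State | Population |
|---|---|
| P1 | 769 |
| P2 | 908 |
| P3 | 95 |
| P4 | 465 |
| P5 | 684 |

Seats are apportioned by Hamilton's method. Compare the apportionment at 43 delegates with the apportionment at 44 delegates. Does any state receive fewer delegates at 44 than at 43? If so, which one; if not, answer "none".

At 43 seats: P1 11, P2 13, P3 2, P4 7, P5 10.
At 44 seats: P1 12, P2 14, P3 1, P4 7, P5 10.
P3 drops from 2 to 1.

P3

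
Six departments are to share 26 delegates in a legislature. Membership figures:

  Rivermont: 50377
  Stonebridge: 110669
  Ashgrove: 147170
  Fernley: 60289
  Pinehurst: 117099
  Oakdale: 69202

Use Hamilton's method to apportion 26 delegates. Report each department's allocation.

Standard divisor: 554806 ÷ 26 ≈ 21338.692.
Standard quotas: Rivermont 2.3608, Stonebridge 5.1863, Ashgrove 6.8969, Fernley 2.8253, Pinehurst 5.4876, Oakdale 3.2430.
Lower quotas: Rivermont 2, Stonebridge 5, Ashgrove 6, Fernley 2, Pinehurst 5, Oakdale 3 (sum 23, leaving 3 seats).
Remainders in descending order: Ashgrove 0.8969, Fernley 0.8253, Pinehurst 0.4876, Rivermont 0.3608, Oakdale 0.2430, Stonebridge 0.1863.
The surplus seats go to Ashgrove, Fernley, Pinehurst.

Rivermont=2, Stonebridge=5, Ashgrove=7, Fernley=3, Pinehurst=6, Oakdale=3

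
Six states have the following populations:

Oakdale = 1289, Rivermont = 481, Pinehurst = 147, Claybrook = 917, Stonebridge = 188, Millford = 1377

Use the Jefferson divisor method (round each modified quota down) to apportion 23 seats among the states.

Oakdale 7; Rivermont 2; Pinehurst 0; Claybrook 5; Stonebridge 1; Millford 8

Standard divisor 4399/23 ≈ 191.261; standard quotas: Oakdale 6.739, Rivermont 2.515, Pinehurst 0.769, Claybrook 4.794, Stonebridge 0.983, Millford 7.200.
Rounding down gives 6, 2, 0, 4, 0, 7 = 19 seats, so the divisor must be adjusted.
With modified divisor 170: modified quotas Oakdale 7.582, Rivermont 2.829, Pinehurst 0.865, Claybrook 5.394, Stonebridge 1.106, Millford 8.100.
Rounding down: Oakdale 7, Rivermont 2, Pinehurst 0, Claybrook 5, Stonebridge 1, Millford 8 (total 23).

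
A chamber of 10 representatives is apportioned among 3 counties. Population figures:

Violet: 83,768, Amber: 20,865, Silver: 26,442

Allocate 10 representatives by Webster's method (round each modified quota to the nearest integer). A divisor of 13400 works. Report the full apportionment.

Violet 6, Amber 2, Silver 2

With modified divisor 13400: modified quotas Violet 6.251, Amber 1.557, Silver 1.973.
Rounding to the nearest integer: Violet 6, Amber 2, Silver 2 (total 10).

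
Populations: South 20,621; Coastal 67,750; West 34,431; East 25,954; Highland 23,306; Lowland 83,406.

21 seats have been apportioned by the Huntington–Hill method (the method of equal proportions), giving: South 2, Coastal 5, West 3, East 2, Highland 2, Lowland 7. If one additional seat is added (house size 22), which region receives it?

Priority for the next seat is population ÷ (√(s·(s+1))).
Priorities: South 8418.488, Coastal 12369.401, West 9939.374, East 10595.676, Highland 9514.635, Lowland 11145.596.
Highest priority: Coastal.

Coastal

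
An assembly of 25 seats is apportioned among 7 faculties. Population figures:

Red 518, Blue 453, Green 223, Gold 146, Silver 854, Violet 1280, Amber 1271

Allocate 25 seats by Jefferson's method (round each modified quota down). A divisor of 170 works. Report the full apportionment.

Red: 3, Blue: 2, Green: 1, Gold: 0, Silver: 5, Violet: 7, Amber: 7

With modified divisor 170: modified quotas Red 3.047, Blue 2.665, Green 1.312, Gold 0.859, Silver 5.024, Violet 7.529, Amber 7.476.
Rounding down: Red 3, Blue 2, Green 1, Gold 0, Silver 5, Violet 7, Amber 7 (total 25).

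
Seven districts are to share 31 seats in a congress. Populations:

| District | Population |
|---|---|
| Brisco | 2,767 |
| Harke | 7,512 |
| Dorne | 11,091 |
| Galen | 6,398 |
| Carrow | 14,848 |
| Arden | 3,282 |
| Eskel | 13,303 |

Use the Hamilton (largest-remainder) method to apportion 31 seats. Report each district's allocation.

Brisco: 1; Harke: 4; Dorne: 6; Galen: 3; Carrow: 8; Arden: 2; Eskel: 7

Standard divisor: 59201 ÷ 31 ≈ 1909.71.
Standard quotas: Brisco 1.4489, Harke 3.9336, Dorne 5.8077, Galen 3.3502, Carrow 7.7750, Arden 1.7186, Eskel 6.9660.
Lower quotas: Brisco 1, Harke 3, Dorne 5, Galen 3, Carrow 7, Arden 1, Eskel 6 (sum 26, leaving 5 seats).
Remainders in descending order: Eskel 0.9660, Harke 0.9336, Dorne 0.8077, Carrow 0.7750, Arden 0.7186, Brisco 0.4489, Galen 0.3502.
The surplus seats go to Eskel, Harke, Dorne, Carrow, Arden.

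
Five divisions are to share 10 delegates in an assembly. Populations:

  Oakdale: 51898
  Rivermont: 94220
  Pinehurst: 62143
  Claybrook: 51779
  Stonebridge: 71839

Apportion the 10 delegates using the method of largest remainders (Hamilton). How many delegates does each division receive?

Oakdale 2; Rivermont 3; Pinehurst 2; Claybrook 1; Stonebridge 2

Standard divisor: 331879 ÷ 10 ≈ 33187.9.
Standard quotas: Oakdale 1.5638, Rivermont 2.8390, Pinehurst 1.8725, Claybrook 1.5602, Stonebridge 2.1646.
Lower quotas: Oakdale 1, Rivermont 2, Pinehurst 1, Claybrook 1, Stonebridge 2 (sum 7, leaving 3 seats).
Remainders in descending order: Pinehurst 0.8725, Rivermont 0.8390, Oakdale 0.5638, Claybrook 0.5602, Stonebridge 0.1646.
Largest remainders: Pinehurst, Rivermont, Oakdale receive the extra seats.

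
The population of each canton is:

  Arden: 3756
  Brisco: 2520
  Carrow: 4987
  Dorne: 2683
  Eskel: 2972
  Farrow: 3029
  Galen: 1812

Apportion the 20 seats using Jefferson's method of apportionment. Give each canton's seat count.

Arden=4; Brisco=2; Carrow=5; Dorne=2; Eskel=3; Farrow=3; Galen=1

Standard divisor 21759/20 ≈ 1087.95; standard quotas: Arden 3.452, Brisco 2.316, Carrow 4.584, Dorne 2.466, Eskel 2.732, Farrow 2.784, Galen 1.666.
Rounding down gives 3, 2, 4, 2, 2, 2, 1 = 16 seats, so the divisor must be adjusted.
With modified divisor 920: modified quotas Arden 4.083, Brisco 2.739, Carrow 5.421, Dorne 2.916, Eskel 3.230, Farrow 3.292, Galen 1.970.
Rounding down: Arden 4, Brisco 2, Carrow 5, Dorne 2, Eskel 3, Farrow 3, Galen 1 (total 20).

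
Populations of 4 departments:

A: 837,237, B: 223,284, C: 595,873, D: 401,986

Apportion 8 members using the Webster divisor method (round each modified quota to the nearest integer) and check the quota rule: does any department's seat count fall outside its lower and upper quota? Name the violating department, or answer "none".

none

Standard quotas: A 3.254, B 0.868, C 2.316, D 1.562.
Webster allocation: A 3, B 1, C 2, D 2.
Every allocation lies between the lower and upper quota.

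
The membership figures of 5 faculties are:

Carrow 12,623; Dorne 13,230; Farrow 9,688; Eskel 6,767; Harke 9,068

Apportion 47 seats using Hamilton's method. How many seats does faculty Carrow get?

Standard divisor: 51376 ÷ 47 ≈ 1093.106.
Standard quotas: Carrow 11.5478, Dorne 12.1031, Farrow 8.8628, Eskel 6.1906, Harke 8.2956.
Lower quotas: Carrow 11, Dorne 12, Farrow 8, Eskel 6, Harke 8 (sum 45, leaving 2 seats).
Remainders in descending order: Farrow 0.8628, Carrow 0.5478, Harke 0.2956, Eskel 0.1906, Dorne 0.1031.
The surplus seats go to Farrow, Carrow.
Carrow receives 12.

12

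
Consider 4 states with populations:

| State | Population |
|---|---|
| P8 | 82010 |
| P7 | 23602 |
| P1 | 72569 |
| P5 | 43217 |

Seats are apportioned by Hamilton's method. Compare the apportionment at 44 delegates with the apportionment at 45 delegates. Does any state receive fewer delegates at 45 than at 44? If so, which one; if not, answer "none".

At 44 seats: P8 16, P7 5, P1 14, P5 9.
At 45 seats: P8 16, P7 5, P1 15, P5 9.
No state's allocation decreased.

none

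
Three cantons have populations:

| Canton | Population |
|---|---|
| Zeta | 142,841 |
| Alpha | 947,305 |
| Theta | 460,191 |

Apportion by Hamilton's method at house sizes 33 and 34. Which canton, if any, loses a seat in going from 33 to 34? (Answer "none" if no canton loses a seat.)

At 33 seats: Zeta 3, Alpha 20, Theta 10.
At 34 seats: Zeta 3, Alpha 21, Theta 10.
No canton's allocation decreased.

none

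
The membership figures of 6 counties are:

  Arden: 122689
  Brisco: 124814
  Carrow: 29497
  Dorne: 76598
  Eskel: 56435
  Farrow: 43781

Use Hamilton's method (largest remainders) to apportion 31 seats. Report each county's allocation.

Standard divisor: 453814 ÷ 31 ≈ 14639.161.
Standard quotas: Arden 8.3809, Brisco 8.5260, Carrow 2.0149, Dorne 5.2324, Eskel 3.8551, Farrow 2.9907.
Lower quotas: Arden 8, Brisco 8, Carrow 2, Dorne 5, Eskel 3, Farrow 2 (sum 28, leaving 3 seats).
Remainders in descending order: Farrow 0.9907, Eskel 0.8551, Brisco 0.5260, Arden 0.3809, Dorne 0.2324, Carrow 0.0149.
The surplus seats go to Farrow, Eskel, Brisco.

Arden 8, Brisco 9, Carrow 2, Dorne 5, Eskel 4, Farrow 3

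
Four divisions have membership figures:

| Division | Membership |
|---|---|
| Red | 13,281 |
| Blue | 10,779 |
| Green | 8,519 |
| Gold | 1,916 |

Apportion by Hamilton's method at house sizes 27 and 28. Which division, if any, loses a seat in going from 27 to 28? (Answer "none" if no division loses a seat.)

Gold

At 27 seats: Red 10, Blue 8, Green 7, Gold 2.
At 28 seats: Red 11, Blue 9, Green 7, Gold 1.
Gold drops from 2 to 1.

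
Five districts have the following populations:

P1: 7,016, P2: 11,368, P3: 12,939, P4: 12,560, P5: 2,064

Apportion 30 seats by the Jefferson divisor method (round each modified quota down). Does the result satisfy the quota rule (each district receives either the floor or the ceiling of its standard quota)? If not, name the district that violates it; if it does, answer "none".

Standard quotas: P1 4.581, P2 7.422, P3 8.448, P4 8.201, P5 1.348.
Jefferson allocation: P1 4, P2 8, P3 9, P4 8, P5 1.
Every allocation lies between the lower and upper quota.

none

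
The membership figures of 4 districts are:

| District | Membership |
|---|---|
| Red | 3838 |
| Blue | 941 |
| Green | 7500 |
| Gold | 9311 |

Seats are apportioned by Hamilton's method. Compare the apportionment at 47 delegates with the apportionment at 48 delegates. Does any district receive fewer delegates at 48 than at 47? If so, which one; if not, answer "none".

Red

At 47 seats: Red 9, Blue 2, Green 16, Gold 20.
At 48 seats: Red 8, Blue 2, Green 17, Gold 21.
Red drops from 9 to 8.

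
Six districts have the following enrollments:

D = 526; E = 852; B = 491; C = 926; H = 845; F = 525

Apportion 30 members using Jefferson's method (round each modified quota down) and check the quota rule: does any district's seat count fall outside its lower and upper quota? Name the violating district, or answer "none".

Standard quotas: D 3.789, E 6.137, B 3.537, C 6.670, H 6.086, F 3.782.
Jefferson allocation: D 4, E 6, B 3, C 7, H 6, F 4.
Every allocation lies between the lower and upper quota.

none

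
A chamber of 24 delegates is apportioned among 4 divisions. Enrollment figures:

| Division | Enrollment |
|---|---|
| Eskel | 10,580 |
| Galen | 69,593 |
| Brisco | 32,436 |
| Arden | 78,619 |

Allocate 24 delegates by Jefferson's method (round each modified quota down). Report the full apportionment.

Standard divisor 191228/24 ≈ 7967.833; standard quotas: Eskel 1.328, Galen 8.734, Brisco 4.071, Arden 9.867.
Rounding down gives 1, 8, 4, 9 = 22 seats, so the divisor must be adjusted.
With modified divisor 7400: modified quotas Eskel 1.430, Galen 9.404, Brisco 4.383, Arden 10.624.
Rounding down: Eskel 1, Galen 9, Brisco 4, Arden 10 (total 24).

Eskel=1, Galen=9, Brisco=4, Arden=10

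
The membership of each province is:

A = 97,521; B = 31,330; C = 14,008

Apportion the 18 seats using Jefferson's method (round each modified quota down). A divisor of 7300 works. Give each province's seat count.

A 13, B 4, C 1

With modified divisor 7300: modified quotas A 13.359, B 4.292, C 1.919.
Rounding down: A 13, B 4, C 1 (total 18).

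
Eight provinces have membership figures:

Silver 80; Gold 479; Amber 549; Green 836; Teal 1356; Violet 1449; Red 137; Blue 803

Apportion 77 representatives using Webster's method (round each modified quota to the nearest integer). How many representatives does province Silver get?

1

Standard divisor 5689/77 ≈ 73.883; standard quotas: Silver 1.083, Gold 6.483, Amber 7.431, Green 11.315, Teal 18.353, Violet 19.612, Red 1.854, Blue 10.869.
Rounding to the nearest integer gives 1, 6, 7, 11, 18, 20, 2, 11 = 76 seats, so the divisor must be adjusted.
With modified divisor 73.42: modified quotas Silver 1.090, Gold 6.524, Amber 7.478, Green 11.387, Teal 18.469, Violet 19.736, Red 1.866, Blue 10.937.
Rounding to the nearest integer: Silver 1, Gold 7, Amber 7, Green 11, Teal 18, Violet 20, Red 2, Blue 11 (total 77).
Silver receives 1.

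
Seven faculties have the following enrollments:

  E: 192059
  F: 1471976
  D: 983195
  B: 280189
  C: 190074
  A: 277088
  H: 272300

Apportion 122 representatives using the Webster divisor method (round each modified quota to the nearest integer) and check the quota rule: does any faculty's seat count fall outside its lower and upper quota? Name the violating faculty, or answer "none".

F

Standard quotas: E 6.390, F 48.974, D 32.712, B 9.322, C 6.324, A 9.219, H 9.060.
Webster allocation: E 6, F 50, D 33, B 9, C 6, A 9, H 9.
F has quota 48.974 (lower 48, upper 49) but receives 50 — outside the quota interval.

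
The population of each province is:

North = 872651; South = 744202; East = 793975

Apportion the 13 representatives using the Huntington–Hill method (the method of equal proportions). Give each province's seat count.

With divisor 186334: modified quotas North 4.683, South 3.994, East 4.261.
Geometric-mean thresholds: North √(4·5)=4.472, South √(3·4)=3.464, East √(4·5)=4.472.
Each quota rounded against its threshold gives North 5, South 4, East 4 (total 13).

North=5, South=4, East=4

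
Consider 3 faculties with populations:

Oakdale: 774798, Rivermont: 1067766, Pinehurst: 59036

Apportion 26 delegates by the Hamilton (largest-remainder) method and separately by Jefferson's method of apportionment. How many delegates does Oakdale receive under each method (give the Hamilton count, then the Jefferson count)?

Hamilton: Oakdale 10, Rivermont 15, Pinehurst 1.
Jefferson: Oakdale 11, Rivermont 15, Pinehurst 0.
Oakdale gets 10 under Hamilton and 11 under Jefferson.

10 and 11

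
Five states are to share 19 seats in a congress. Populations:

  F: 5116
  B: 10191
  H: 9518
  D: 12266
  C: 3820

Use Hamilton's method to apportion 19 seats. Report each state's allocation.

F 2, B 5, H 4, D 6, C 2

The standard divisor is 40911/19 ≈ 2153.211.
Standard quotas: F 2.3760, B 4.7329, H 4.4204, D 5.6966, C 1.7741.
Lower quotas: F 2, B 4, H 4, D 5, C 1 (sum 16, leaving 3 seats).
Remainders in descending order: C 0.7741, B 0.7329, D 0.6966, H 0.4204, F 0.3760.
Largest remainders: C, B, D receive the extra seats.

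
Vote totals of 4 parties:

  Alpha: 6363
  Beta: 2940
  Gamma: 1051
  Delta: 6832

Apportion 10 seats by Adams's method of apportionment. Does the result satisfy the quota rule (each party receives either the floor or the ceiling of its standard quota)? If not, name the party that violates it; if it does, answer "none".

none

Standard quotas: Alpha 3.702, Beta 1.711, Gamma 0.612, Delta 3.975.
Adams allocation: Alpha 3, Beta 2, Gamma 1, Delta 4.
Every allocation lies between the lower and upper quota.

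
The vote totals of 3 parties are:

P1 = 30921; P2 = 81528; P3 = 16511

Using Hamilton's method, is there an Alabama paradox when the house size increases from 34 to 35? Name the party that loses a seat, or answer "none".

At 34 seats: P1 8, P2 22, P3 4.
At 35 seats: P1 8, P2 22, P3 5.
No party's allocation decreased.

none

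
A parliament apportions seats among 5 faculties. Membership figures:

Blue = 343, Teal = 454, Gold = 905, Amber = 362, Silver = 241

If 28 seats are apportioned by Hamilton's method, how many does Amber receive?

4

Total 2305; standard divisor 2305/28 ≈ 82.321.
Standard quotas: Blue 4.167, Teal 5.515, Gold 10.993, Amber 4.397, Silver 2.928.
Lower quotas: Blue 4, Teal 5, Gold 10, Amber 4, Silver 2 (sum 25, leaving 3 seats).
Remainders in descending order: Gold 0.993, Silver 0.928, Teal 0.515, Amber 0.397, Blue 0.167.
The surplus seats go to Gold, Silver, Teal.
Amber receives 4.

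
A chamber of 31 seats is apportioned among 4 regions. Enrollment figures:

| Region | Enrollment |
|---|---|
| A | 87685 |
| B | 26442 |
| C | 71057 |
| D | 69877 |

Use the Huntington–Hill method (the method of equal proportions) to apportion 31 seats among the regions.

With divisor 8298: modified quotas A 10.567, B 3.187, C 8.563, D 8.421.
Geometric-mean thresholds: A √(10·11)=10.488, B √(3·4)=3.464, C √(8·9)=8.485, D √(8·9)=8.485.
Each quota rounded against its threshold gives A 11, B 3, C 9, D 8 (total 31).

A 11; B 3; C 9; D 8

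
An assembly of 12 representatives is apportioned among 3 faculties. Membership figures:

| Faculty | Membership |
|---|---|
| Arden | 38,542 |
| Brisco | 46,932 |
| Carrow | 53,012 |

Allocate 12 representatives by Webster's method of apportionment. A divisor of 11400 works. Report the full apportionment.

Arden 3, Brisco 4, Carrow 5

With modified divisor 11400: modified quotas Arden 3.381, Brisco 4.117, Carrow 4.650.
Rounding to the nearest integer: Arden 3, Brisco 4, Carrow 5 (total 12).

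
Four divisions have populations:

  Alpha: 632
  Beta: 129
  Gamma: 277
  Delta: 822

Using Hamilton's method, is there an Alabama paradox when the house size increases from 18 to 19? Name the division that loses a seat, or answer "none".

At 18 seats: Alpha 6, Beta 1, Gamma 3, Delta 8.
At 19 seats: Alpha 7, Beta 1, Gamma 3, Delta 8.
No division's allocation decreased.

none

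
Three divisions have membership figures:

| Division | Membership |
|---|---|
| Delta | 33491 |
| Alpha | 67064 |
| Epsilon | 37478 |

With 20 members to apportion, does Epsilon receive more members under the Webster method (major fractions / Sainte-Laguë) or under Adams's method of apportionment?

Webster: Delta 5, Alpha 10, Epsilon 5.
Adams: Delta 5, Alpha 9, Epsilon 6.
Epsilon gets 5 under Webster and 6 under Adams.

Adams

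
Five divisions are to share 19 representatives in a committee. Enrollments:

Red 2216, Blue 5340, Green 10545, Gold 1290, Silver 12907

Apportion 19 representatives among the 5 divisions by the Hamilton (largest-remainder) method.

Red=1, Blue=3, Green=6, Gold=1, Silver=8

Standard divisor: 32298 ÷ 19 ≈ 1699.895.
Standard quotas: Red 1.3036, Blue 3.1414, Green 6.2033, Gold 0.7589, Silver 7.5928.
Lower quotas: Red 1, Blue 3, Green 6, Gold 0, Silver 7 (sum 17, leaving 2 seats).
Remainders in descending order: Gold 0.7589, Silver 0.5928, Red 0.3036, Green 0.2033, Blue 0.1414.
Largest remainders: Gold, Silver receive the extra seats.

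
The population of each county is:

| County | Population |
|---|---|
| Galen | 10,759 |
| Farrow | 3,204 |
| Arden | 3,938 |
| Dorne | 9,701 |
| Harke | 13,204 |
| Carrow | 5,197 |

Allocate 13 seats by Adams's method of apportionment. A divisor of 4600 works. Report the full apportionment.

Galen 3, Farrow 1, Arden 1, Dorne 3, Harke 3, Carrow 2

With modified divisor 4600: modified quotas Galen 2.339, Farrow 0.697, Arden 0.856, Dorne 2.109, Harke 2.870, Carrow 1.130.
Rounding up: Galen 3, Farrow 1, Arden 1, Dorne 3, Harke 3, Carrow 2 (total 13).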